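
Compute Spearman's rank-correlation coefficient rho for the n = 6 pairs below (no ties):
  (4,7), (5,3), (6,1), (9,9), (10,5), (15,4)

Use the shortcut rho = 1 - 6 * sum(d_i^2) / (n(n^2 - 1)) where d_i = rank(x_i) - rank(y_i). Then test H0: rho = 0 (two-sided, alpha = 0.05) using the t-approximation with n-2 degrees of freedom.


Step 1: Rank x and y separately (midranks; no ties here).
rank(x): 4->1, 5->2, 6->3, 9->4, 10->5, 15->6
rank(y): 7->5, 3->2, 1->1, 9->6, 5->4, 4->3
Step 2: d_i = R_x(i) - R_y(i); compute d_i^2.
  (1-5)^2=16, (2-2)^2=0, (3-1)^2=4, (4-6)^2=4, (5-4)^2=1, (6-3)^2=9
sum(d^2) = 34.
Step 3: rho = 1 - 6*34 / (6*(6^2 - 1)) = 1 - 204/210 = 0.028571.
Step 4: Under H0, t = rho * sqrt((n-2)/(1-rho^2)) = 0.0572 ~ t(4).
Step 5: Two-sided p-value from the t-distribution with 4 df = 0.957155.
Step 6: alpha = 0.05. fail to reject H0.

rho = 0.0286, p = 0.957155, fail to reject H0 at alpha = 0.05.


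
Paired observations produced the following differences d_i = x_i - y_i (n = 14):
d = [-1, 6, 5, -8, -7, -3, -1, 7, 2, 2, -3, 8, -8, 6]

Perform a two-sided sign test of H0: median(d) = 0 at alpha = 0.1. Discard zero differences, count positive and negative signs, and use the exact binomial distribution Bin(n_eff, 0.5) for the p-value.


Step 1: Discard zero differences. Original n = 14; n_eff = number of nonzero differences = 14.
Nonzero differences (with sign): -1, +6, +5, -8, -7, -3, -1, +7, +2, +2, -3, +8, -8, +6
Step 2: Count signs: positive = 7, negative = 7.
Step 3: Under H0: P(positive) = 0.5, so the number of positives S ~ Bin(14, 0.5).
Step 4: Two-sided exact p-value = sum of Bin(14,0.5) probabilities at or below the observed probability = 1.000000.
Step 5: alpha = 0.1. fail to reject H0.

n_eff = 14, pos = 7, neg = 7, p = 1.000000, fail to reject H0.


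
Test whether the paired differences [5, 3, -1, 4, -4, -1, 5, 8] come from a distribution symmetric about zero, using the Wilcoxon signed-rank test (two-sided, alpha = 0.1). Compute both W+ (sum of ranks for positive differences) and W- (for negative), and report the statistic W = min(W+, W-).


Step 1: Drop any zero differences (none here) and take |d_i|.
|d| = [5, 3, 1, 4, 4, 1, 5, 8]
Step 2: Midrank |d_i| (ties get averaged ranks).
ranks: |5|->6.5, |3|->3, |1|->1.5, |4|->4.5, |4|->4.5, |1|->1.5, |5|->6.5, |8|->8
Step 3: Attach original signs; sum ranks with positive sign and with negative sign.
W+ = 6.5 + 3 + 4.5 + 6.5 + 8 = 28.5
W- = 1.5 + 4.5 + 1.5 = 7.5
(Check: W+ + W- = 36 should equal n(n+1)/2 = 36.)
Step 4: Test statistic W = min(W+, W-) = 7.5.
Step 5: Ties in |d|, so use the tie-corrected normal approximation.
        E[W] = n(n+1)/4 = 8*9/4 = 18.
        Tie groups: |d|=1 (t=2), |d|=4 (t=2), |d|=5 (t=2); sum(t^3 - t) = 18.
        Var[W] = n(n+1)(2n+1)/24 - sum(t^3-t)/48 = 1224/24 - 18/48 = 50.625.
        z = (W - E[W]) / sqrt(Var[W]) = (7.5 - 18) / 7.1151 = -1.4757.
        Two-sided p = 2*Phi(z) = 0.140017.
Step 6: alpha = 0.1. fail to reject H0.

W+ = 28.5, W- = 7.5, W = min = 7.5, p = 0.140017, fail to reject H0.


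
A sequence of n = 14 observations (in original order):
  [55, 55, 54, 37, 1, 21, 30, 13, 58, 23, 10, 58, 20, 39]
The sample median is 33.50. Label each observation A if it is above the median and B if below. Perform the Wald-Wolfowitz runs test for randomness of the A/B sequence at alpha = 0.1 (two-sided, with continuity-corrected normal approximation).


Step 1: Compute median = 33.50; label A = above, B = below.
Labels in order: AAAABBBBABBABA  (n_A = 7, n_B = 7)
Step 2: Count runs R = 7.
Step 3: Under H0 (random ordering), E[R] = 2*n_A*n_B/(n_A+n_B) + 1 = 2*7*7/14 + 1 = 8.0000.
        Var[R] = 2*n_A*n_B*(2*n_A*n_B - n_A - n_B) / ((n_A+n_B)^2 * (n_A+n_B-1)) = 8232/2548 = 3.2308.
        SD[R] = 1.7974.
Step 4: Continuity-corrected z = (R + 0.5 - E[R]) / SD[R] = (7 + 0.5 - 8.0000) / 1.7974 = -0.2782.
Step 5: Two-sided p-value via normal approximation = 2*(1 - Phi(|z|)) = 0.780879.
Step 6: alpha = 0.1. fail to reject H0.

R = 7, z = -0.2782, p = 0.780879, fail to reject H0.


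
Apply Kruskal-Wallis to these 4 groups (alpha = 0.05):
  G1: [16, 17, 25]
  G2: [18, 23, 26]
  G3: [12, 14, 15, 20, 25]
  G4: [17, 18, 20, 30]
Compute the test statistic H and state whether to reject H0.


Step 1: Combine all N = 15 observations and assign midranks.
sorted (value, group, rank): (12,G3,1), (14,G3,2), (15,G3,3), (16,G1,4), (17,G1,5.5), (17,G4,5.5), (18,G2,7.5), (18,G4,7.5), (20,G3,9.5), (20,G4,9.5), (23,G2,11), (25,G1,12.5), (25,G3,12.5), (26,G2,14), (30,G4,15)
Step 2: Sum ranks within each group.
R_1 = 22 (n_1 = 3)
R_2 = 32.5 (n_2 = 3)
R_3 = 28 (n_3 = 5)
R_4 = 37.5 (n_4 = 4)
Step 3: H = 12/(N(N+1)) * sum(R_i^2/n_i) - 3(N+1)
     = 12/(15*16) * (22^2/3 + 32.5^2/3 + 28^2/5 + 37.5^2/4) - 3*16
     = 0.050000 * 1021.78 - 48
     = 3.088958.
Step 4: Ties present; correction factor C = 1 - 24/(15^3 - 15) = 0.992857. Corrected H = 3.088958 / 0.992857 = 3.111181.
Step 5: Under H0, H ~ chi^2(3); p-value = 0.374799.
Step 6: alpha = 0.05. fail to reject H0.

H = 3.1112, df = 3, p = 0.374799, fail to reject H0.


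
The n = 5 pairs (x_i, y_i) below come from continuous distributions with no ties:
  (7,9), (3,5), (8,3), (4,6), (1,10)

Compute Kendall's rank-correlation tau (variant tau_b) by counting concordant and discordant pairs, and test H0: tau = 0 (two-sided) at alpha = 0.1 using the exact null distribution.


Step 1: Enumerate the 10 unordered pairs (i,j) with i<j and classify each by sign(x_j-x_i) * sign(y_j-y_i).
  (1,2):dx=-4,dy=-4->C; (1,3):dx=+1,dy=-6->D; (1,4):dx=-3,dy=-3->C; (1,5):dx=-6,dy=+1->D
  (2,3):dx=+5,dy=-2->D; (2,4):dx=+1,dy=+1->C; (2,5):dx=-2,dy=+5->D; (3,4):dx=-4,dy=+3->D
  (3,5):dx=-7,dy=+7->D; (4,5):dx=-3,dy=+4->D
Step 2: C = 3, D = 7, total pairs = 10.
Step 3: tau = (C - D)/(n(n-1)/2) = (3 - 7)/10 = -0.400000.
Step 4: Exact two-sided p-value (enumerate n! = 120 permutations of y under H0): p = 0.483333.
Step 5: alpha = 0.1. fail to reject H0.

tau_b = -0.4000 (C=3, D=7), p = 0.483333, fail to reject H0.


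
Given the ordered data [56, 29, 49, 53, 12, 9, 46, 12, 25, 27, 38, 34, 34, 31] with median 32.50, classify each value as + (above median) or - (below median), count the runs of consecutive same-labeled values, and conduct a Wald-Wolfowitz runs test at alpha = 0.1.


Step 1: Compute median = 32.50; label A = above, B = below.
Labels in order: ABAABBABBBAAAB  (n_A = 7, n_B = 7)
Step 2: Count runs R = 8.
Step 3: Under H0 (random ordering), E[R] = 2*n_A*n_B/(n_A+n_B) + 1 = 2*7*7/14 + 1 = 8.0000.
        Var[R] = 2*n_A*n_B*(2*n_A*n_B - n_A - n_B) / ((n_A+n_B)^2 * (n_A+n_B-1)) = 8232/2548 = 3.2308.
        SD[R] = 1.7974.
Step 4: R = E[R], so z = 0 with no continuity correction.
Step 5: Two-sided p-value via normal approximation = 2*(1 - Phi(|z|)) = 1.000000.
Step 6: alpha = 0.1. fail to reject H0.

R = 8, z = 0.0000, p = 1.000000, fail to reject H0.


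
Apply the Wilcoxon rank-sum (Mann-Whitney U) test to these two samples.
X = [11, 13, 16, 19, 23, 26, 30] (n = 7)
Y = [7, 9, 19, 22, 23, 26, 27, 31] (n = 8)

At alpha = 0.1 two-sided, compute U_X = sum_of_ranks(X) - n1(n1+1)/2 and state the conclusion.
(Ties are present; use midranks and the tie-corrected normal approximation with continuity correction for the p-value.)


Step 1: Combine and sort all 15 observations; assign midranks.
sorted (value, group): (7,Y), (9,Y), (11,X), (13,X), (16,X), (19,X), (19,Y), (22,Y), (23,X), (23,Y), (26,X), (26,Y), (27,Y), (30,X), (31,Y)
ranks: 7->1, 9->2, 11->3, 13->4, 16->5, 19->6.5, 19->6.5, 22->8, 23->9.5, 23->9.5, 26->11.5, 26->11.5, 27->13, 30->14, 31->15
Step 2: Rank sum for X: R1 = 3 + 4 + 5 + 6.5 + 9.5 + 11.5 + 14 = 53.5.
Step 3: U_X = R1 - n1(n1+1)/2 = 53.5 - 7*8/2 = 53.5 - 28 = 25.5.
       U_Y = n1*n2 - U_X = 56 - 25.5 = 30.5.
Step 4: Ties are present, so use the tie-corrected normal approximation (with continuity correction) for the p-value.
Step 5: p-value = 0.816478; compare to alpha = 0.1. fail to reject H0.

U_X = 25.5, p = 0.816478, fail to reject H0 at alpha = 0.1.


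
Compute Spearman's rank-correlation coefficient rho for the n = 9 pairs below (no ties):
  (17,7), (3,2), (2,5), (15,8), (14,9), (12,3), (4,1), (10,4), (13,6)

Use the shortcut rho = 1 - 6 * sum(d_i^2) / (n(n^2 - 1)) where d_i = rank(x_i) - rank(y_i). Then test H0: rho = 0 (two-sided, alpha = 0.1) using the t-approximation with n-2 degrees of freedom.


Step 1: Rank x and y separately (midranks; no ties here).
rank(x): 17->9, 3->2, 2->1, 15->8, 14->7, 12->5, 4->3, 10->4, 13->6
rank(y): 7->7, 2->2, 5->5, 8->8, 9->9, 3->3, 1->1, 4->4, 6->6
Step 2: d_i = R_x(i) - R_y(i); compute d_i^2.
  (9-7)^2=4, (2-2)^2=0, (1-5)^2=16, (8-8)^2=0, (7-9)^2=4, (5-3)^2=4, (3-1)^2=4, (4-4)^2=0, (6-6)^2=0
sum(d^2) = 32.
Step 3: rho = 1 - 6*32 / (9*(9^2 - 1)) = 1 - 192/720 = 0.733333.
Step 4: Under H0, t = rho * sqrt((n-2)/(1-rho^2)) = 2.8538 ~ t(7).
Step 5: Two-sided p-value from the t-distribution with 7 df = 0.024554.
Step 6: alpha = 0.1. reject H0.

rho = 0.7333, p = 0.024554, reject H0 at alpha = 0.1.


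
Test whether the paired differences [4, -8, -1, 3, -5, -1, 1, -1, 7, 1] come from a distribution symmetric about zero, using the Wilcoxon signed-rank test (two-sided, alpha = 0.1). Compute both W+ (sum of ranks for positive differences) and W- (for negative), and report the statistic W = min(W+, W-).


Step 1: Drop any zero differences (none here) and take |d_i|.
|d| = [4, 8, 1, 3, 5, 1, 1, 1, 7, 1]
Step 2: Midrank |d_i| (ties get averaged ranks).
ranks: |4|->7, |8|->10, |1|->3, |3|->6, |5|->8, |1|->3, |1|->3, |1|->3, |7|->9, |1|->3
Step 3: Attach original signs; sum ranks with positive sign and with negative sign.
W+ = 7 + 6 + 3 + 9 + 3 = 28
W- = 10 + 3 + 8 + 3 + 3 = 27
(Check: W+ + W- = 55 should equal n(n+1)/2 = 55.)
Step 4: Test statistic W = min(W+, W-) = 27.
Step 5: Ties in |d|, so use the tie-corrected normal approximation.
        E[W] = n(n+1)/4 = 10*11/4 = 27.5.
        Tie groups: |d|=1 (t=5); sum(t^3 - t) = 120.
        Var[W] = n(n+1)(2n+1)/24 - sum(t^3-t)/48 = 2310/24 - 120/48 = 93.75.
        z = (W - E[W]) / sqrt(Var[W]) = (27 - 27.5) / 9.6825 = -0.0516.
        Two-sided p = 2*Phi(z) = 0.958816.
Step 6: alpha = 0.1. fail to reject H0.

W+ = 28, W- = 27, W = min = 27, p = 0.958816, fail to reject H0.


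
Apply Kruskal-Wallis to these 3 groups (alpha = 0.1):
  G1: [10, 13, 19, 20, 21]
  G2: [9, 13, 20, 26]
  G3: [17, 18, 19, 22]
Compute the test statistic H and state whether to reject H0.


Step 1: Combine all N = 13 observations and assign midranks.
sorted (value, group, rank): (9,G2,1), (10,G1,2), (13,G1,3.5), (13,G2,3.5), (17,G3,5), (18,G3,6), (19,G1,7.5), (19,G3,7.5), (20,G1,9.5), (20,G2,9.5), (21,G1,11), (22,G3,12), (26,G2,13)
Step 2: Sum ranks within each group.
R_1 = 33.5 (n_1 = 5)
R_2 = 27 (n_2 = 4)
R_3 = 30.5 (n_3 = 4)
Step 3: H = 12/(N(N+1)) * sum(R_i^2/n_i) - 3(N+1)
     = 12/(13*14) * (33.5^2/5 + 27^2/4 + 30.5^2/4) - 3*14
     = 0.065934 * 639.263 - 42
     = 0.149176.
Step 4: Ties present; correction factor C = 1 - 18/(13^3 - 13) = 0.991758. Corrected H = 0.149176 / 0.991758 = 0.150416.
Step 5: Under H0, H ~ chi^2(2); p-value = 0.927551.
Step 6: alpha = 0.1. fail to reject H0.

H = 0.1504, df = 2, p = 0.927551, fail to reject H0.


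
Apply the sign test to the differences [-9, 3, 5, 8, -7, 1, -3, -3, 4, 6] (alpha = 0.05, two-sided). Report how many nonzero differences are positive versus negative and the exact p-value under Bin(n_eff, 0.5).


Step 1: Discard zero differences. Original n = 10; n_eff = number of nonzero differences = 10.
Nonzero differences (with sign): -9, +3, +5, +8, -7, +1, -3, -3, +4, +6
Step 2: Count signs: positive = 6, negative = 4.
Step 3: Under H0: P(positive) = 0.5, so the number of positives S ~ Bin(10, 0.5).
Step 4: Two-sided exact p-value = sum of Bin(10,0.5) probabilities at or below the observed probability = 0.753906.
Step 5: alpha = 0.05. fail to reject H0.

n_eff = 10, pos = 6, neg = 4, p = 0.753906, fail to reject H0.


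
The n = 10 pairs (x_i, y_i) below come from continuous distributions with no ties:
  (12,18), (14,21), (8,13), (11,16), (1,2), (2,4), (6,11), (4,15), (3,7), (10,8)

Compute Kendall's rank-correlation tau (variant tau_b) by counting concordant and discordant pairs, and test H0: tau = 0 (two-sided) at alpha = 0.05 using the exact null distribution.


Step 1: Enumerate the 45 unordered pairs (i,j) with i<j and classify each by sign(x_j-x_i) * sign(y_j-y_i).
  (1,2):dx=+2,dy=+3->C; (1,3):dx=-4,dy=-5->C; (1,4):dx=-1,dy=-2->C; (1,5):dx=-11,dy=-16->C
  (1,6):dx=-10,dy=-14->C; (1,7):dx=-6,dy=-7->C; (1,8):dx=-8,dy=-3->C; (1,9):dx=-9,dy=-11->C
  (1,10):dx=-2,dy=-10->C; (2,3):dx=-6,dy=-8->C; (2,4):dx=-3,dy=-5->C; (2,5):dx=-13,dy=-19->C
  (2,6):dx=-12,dy=-17->C; (2,7):dx=-8,dy=-10->C; (2,8):dx=-10,dy=-6->C; (2,9):dx=-11,dy=-14->C
  (2,10):dx=-4,dy=-13->C; (3,4):dx=+3,dy=+3->C; (3,5):dx=-7,dy=-11->C; (3,6):dx=-6,dy=-9->C
  (3,7):dx=-2,dy=-2->C; (3,8):dx=-4,dy=+2->D; (3,9):dx=-5,dy=-6->C; (3,10):dx=+2,dy=-5->D
  (4,5):dx=-10,dy=-14->C; (4,6):dx=-9,dy=-12->C; (4,7):dx=-5,dy=-5->C; (4,8):dx=-7,dy=-1->C
  (4,9):dx=-8,dy=-9->C; (4,10):dx=-1,dy=-8->C; (5,6):dx=+1,dy=+2->C; (5,7):dx=+5,dy=+9->C
  (5,8):dx=+3,dy=+13->C; (5,9):dx=+2,dy=+5->C; (5,10):dx=+9,dy=+6->C; (6,7):dx=+4,dy=+7->C
  (6,8):dx=+2,dy=+11->C; (6,9):dx=+1,dy=+3->C; (6,10):dx=+8,dy=+4->C; (7,8):dx=-2,dy=+4->D
  (7,9):dx=-3,dy=-4->C; (7,10):dx=+4,dy=-3->D; (8,9):dx=-1,dy=-8->C; (8,10):dx=+6,dy=-7->D
  (9,10):dx=+7,dy=+1->C
Step 2: C = 40, D = 5, total pairs = 45.
Step 3: tau = (C - D)/(n(n-1)/2) = (40 - 5)/45 = 0.777778.
Step 4: Exact two-sided p-value (enumerate n! = 3628800 permutations of y under H0): p = 0.000946.
Step 5: alpha = 0.05. reject H0.

tau_b = 0.7778 (C=40, D=5), p = 0.000946, reject H0.


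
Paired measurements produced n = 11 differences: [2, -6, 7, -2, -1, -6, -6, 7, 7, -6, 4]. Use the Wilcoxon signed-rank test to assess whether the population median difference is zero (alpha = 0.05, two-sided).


Step 1: Drop any zero differences (none here) and take |d_i|.
|d| = [2, 6, 7, 2, 1, 6, 6, 7, 7, 6, 4]
Step 2: Midrank |d_i| (ties get averaged ranks).
ranks: |2|->2.5, |6|->6.5, |7|->10, |2|->2.5, |1|->1, |6|->6.5, |6|->6.5, |7|->10, |7|->10, |6|->6.5, |4|->4
Step 3: Attach original signs; sum ranks with positive sign and with negative sign.
W+ = 2.5 + 10 + 10 + 10 + 4 = 36.5
W- = 6.5 + 2.5 + 1 + 6.5 + 6.5 + 6.5 = 29.5
(Check: W+ + W- = 66 should equal n(n+1)/2 = 66.)
Step 4: Test statistic W = min(W+, W-) = 29.5.
Step 5: Ties in |d|, so use the tie-corrected normal approximation.
        E[W] = n(n+1)/4 = 11*12/4 = 33.
        Tie groups: |d|=2 (t=2), |d|=6 (t=4), |d|=7 (t=3); sum(t^3 - t) = 90.
        Var[W] = n(n+1)(2n+1)/24 - sum(t^3-t)/48 = 3036/24 - 90/48 = 124.625.
        z = (W - E[W]) / sqrt(Var[W]) = (29.5 - 33) / 11.1636 = -0.3135.
        Two-sided p = 2*Phi(z) = 0.753886.
Step 6: alpha = 0.05. fail to reject H0.

W+ = 36.5, W- = 29.5, W = min = 29.5, p = 0.753886, fail to reject H0.


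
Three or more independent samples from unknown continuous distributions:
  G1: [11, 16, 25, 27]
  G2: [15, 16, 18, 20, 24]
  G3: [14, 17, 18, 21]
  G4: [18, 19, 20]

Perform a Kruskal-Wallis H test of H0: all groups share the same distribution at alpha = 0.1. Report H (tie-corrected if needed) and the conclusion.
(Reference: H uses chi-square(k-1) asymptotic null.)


Step 1: Combine all N = 16 observations and assign midranks.
sorted (value, group, rank): (11,G1,1), (14,G3,2), (15,G2,3), (16,G1,4.5), (16,G2,4.5), (17,G3,6), (18,G2,8), (18,G3,8), (18,G4,8), (19,G4,10), (20,G2,11.5), (20,G4,11.5), (21,G3,13), (24,G2,14), (25,G1,15), (27,G1,16)
Step 2: Sum ranks within each group.
R_1 = 36.5 (n_1 = 4)
R_2 = 41 (n_2 = 5)
R_3 = 29 (n_3 = 4)
R_4 = 29.5 (n_4 = 3)
Step 3: H = 12/(N(N+1)) * sum(R_i^2/n_i) - 3(N+1)
     = 12/(16*17) * (36.5^2/4 + 41^2/5 + 29^2/4 + 29.5^2/3) - 3*17
     = 0.044118 * 1169.6 - 51
     = 0.599816.
Step 4: Ties present; correction factor C = 1 - 36/(16^3 - 16) = 0.991176. Corrected H = 0.599816 / 0.991176 = 0.605156.
Step 5: Under H0, H ~ chi^2(3); p-value = 0.895251.
Step 6: alpha = 0.1. fail to reject H0.

H = 0.6052, df = 3, p = 0.895251, fail to reject H0.


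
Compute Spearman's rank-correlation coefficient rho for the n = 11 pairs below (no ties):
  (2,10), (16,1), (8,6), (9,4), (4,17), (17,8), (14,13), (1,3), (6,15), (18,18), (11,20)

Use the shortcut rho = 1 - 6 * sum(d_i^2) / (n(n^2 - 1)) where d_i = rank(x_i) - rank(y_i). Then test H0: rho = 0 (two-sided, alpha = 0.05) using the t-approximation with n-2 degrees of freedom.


Step 1: Rank x and y separately (midranks; no ties here).
rank(x): 2->2, 16->9, 8->5, 9->6, 4->3, 17->10, 14->8, 1->1, 6->4, 18->11, 11->7
rank(y): 10->6, 1->1, 6->4, 4->3, 17->9, 8->5, 13->7, 3->2, 15->8, 18->10, 20->11
Step 2: d_i = R_x(i) - R_y(i); compute d_i^2.
  (2-6)^2=16, (9-1)^2=64, (5-4)^2=1, (6-3)^2=9, (3-9)^2=36, (10-5)^2=25, (8-7)^2=1, (1-2)^2=1, (4-8)^2=16, (11-10)^2=1, (7-11)^2=16
sum(d^2) = 186.
Step 3: rho = 1 - 6*186 / (11*(11^2 - 1)) = 1 - 1116/1320 = 0.154545.
Step 4: Under H0, t = rho * sqrt((n-2)/(1-rho^2)) = 0.4693 ~ t(9).
Step 5: Two-sided p-value from the t-distribution with 9 df = 0.650034.
Step 6: alpha = 0.05. fail to reject H0.

rho = 0.1545, p = 0.650034, fail to reject H0 at alpha = 0.05.


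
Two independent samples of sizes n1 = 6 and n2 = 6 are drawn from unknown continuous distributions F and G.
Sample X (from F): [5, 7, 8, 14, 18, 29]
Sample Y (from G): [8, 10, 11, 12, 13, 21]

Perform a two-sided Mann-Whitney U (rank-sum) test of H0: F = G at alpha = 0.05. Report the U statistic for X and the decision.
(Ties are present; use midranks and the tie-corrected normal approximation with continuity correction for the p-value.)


Step 1: Combine and sort all 12 observations; assign midranks.
sorted (value, group): (5,X), (7,X), (8,X), (8,Y), (10,Y), (11,Y), (12,Y), (13,Y), (14,X), (18,X), (21,Y), (29,X)
ranks: 5->1, 7->2, 8->3.5, 8->3.5, 10->5, 11->6, 12->7, 13->8, 14->9, 18->10, 21->11, 29->12
Step 2: Rank sum for X: R1 = 1 + 2 + 3.5 + 9 + 10 + 12 = 37.5.
Step 3: U_X = R1 - n1(n1+1)/2 = 37.5 - 6*7/2 = 37.5 - 21 = 16.5.
       U_Y = n1*n2 - U_X = 36 - 16.5 = 19.5.
Step 4: Ties are present, so use the tie-corrected normal approximation (with continuity correction) for the p-value.
Step 5: p-value = 0.872559; compare to alpha = 0.05. fail to reject H0.

U_X = 16.5, p = 0.872559, fail to reject H0 at alpha = 0.05.


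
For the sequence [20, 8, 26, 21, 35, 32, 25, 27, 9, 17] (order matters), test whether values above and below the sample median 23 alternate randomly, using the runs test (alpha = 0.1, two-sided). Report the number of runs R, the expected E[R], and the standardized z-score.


Step 1: Compute median = 23; label A = above, B = below.
Labels in order: BBABAAAABB  (n_A = 5, n_B = 5)
Step 2: Count runs R = 5.
Step 3: Under H0 (random ordering), E[R] = 2*n_A*n_B/(n_A+n_B) + 1 = 2*5*5/10 + 1 = 6.0000.
        Var[R] = 2*n_A*n_B*(2*n_A*n_B - n_A - n_B) / ((n_A+n_B)^2 * (n_A+n_B-1)) = 2000/900 = 2.2222.
        SD[R] = 1.4907.
Step 4: Continuity-corrected z = (R + 0.5 - E[R]) / SD[R] = (5 + 0.5 - 6.0000) / 1.4907 = -0.3354.
Step 5: Two-sided p-value via normal approximation = 2*(1 - Phi(|z|)) = 0.737316.
Step 6: alpha = 0.1. fail to reject H0.

R = 5, z = -0.3354, p = 0.737316, fail to reject H0.


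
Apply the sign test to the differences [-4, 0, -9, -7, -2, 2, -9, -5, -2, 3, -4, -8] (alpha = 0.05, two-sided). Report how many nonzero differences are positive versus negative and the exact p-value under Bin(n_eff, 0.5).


Step 1: Discard zero differences. Original n = 12; n_eff = number of nonzero differences = 11.
Nonzero differences (with sign): -4, -9, -7, -2, +2, -9, -5, -2, +3, -4, -8
Step 2: Count signs: positive = 2, negative = 9.
Step 3: Under H0: P(positive) = 0.5, so the number of positives S ~ Bin(11, 0.5).
Step 4: Two-sided exact p-value = sum of Bin(11,0.5) probabilities at or below the observed probability = 0.065430.
Step 5: alpha = 0.05. fail to reject H0.

n_eff = 11, pos = 2, neg = 9, p = 0.065430, fail to reject H0.


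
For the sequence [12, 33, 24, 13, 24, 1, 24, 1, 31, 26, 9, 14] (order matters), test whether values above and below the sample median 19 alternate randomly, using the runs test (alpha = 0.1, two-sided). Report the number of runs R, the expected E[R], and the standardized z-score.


Step 1: Compute median = 19; label A = above, B = below.
Labels in order: BAABABABAABB  (n_A = 6, n_B = 6)
Step 2: Count runs R = 9.
Step 3: Under H0 (random ordering), E[R] = 2*n_A*n_B/(n_A+n_B) + 1 = 2*6*6/12 + 1 = 7.0000.
        Var[R] = 2*n_A*n_B*(2*n_A*n_B - n_A - n_B) / ((n_A+n_B)^2 * (n_A+n_B-1)) = 4320/1584 = 2.7273.
        SD[R] = 1.6514.
Step 4: Continuity-corrected z = (R - 0.5 - E[R]) / SD[R] = (9 - 0.5 - 7.0000) / 1.6514 = 0.9083.
Step 5: Two-sided p-value via normal approximation = 2*(1 - Phi(|z|)) = 0.363722.
Step 6: alpha = 0.1. fail to reject H0.

R = 9, z = 0.9083, p = 0.363722, fail to reject H0.


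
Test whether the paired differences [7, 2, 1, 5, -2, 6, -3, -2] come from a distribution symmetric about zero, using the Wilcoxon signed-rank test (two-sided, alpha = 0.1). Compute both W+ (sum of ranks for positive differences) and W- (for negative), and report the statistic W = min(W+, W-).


Step 1: Drop any zero differences (none here) and take |d_i|.
|d| = [7, 2, 1, 5, 2, 6, 3, 2]
Step 2: Midrank |d_i| (ties get averaged ranks).
ranks: |7|->8, |2|->3, |1|->1, |5|->6, |2|->3, |6|->7, |3|->5, |2|->3
Step 3: Attach original signs; sum ranks with positive sign and with negative sign.
W+ = 8 + 3 + 1 + 6 + 7 = 25
W- = 3 + 5 + 3 = 11
(Check: W+ + W- = 36 should equal n(n+1)/2 = 36.)
Step 4: Test statistic W = min(W+, W-) = 11.
Step 5: Ties in |d|, so use the tie-corrected normal approximation.
        E[W] = n(n+1)/4 = 8*9/4 = 18.
        Tie groups: |d|=2 (t=3); sum(t^3 - t) = 24.
        Var[W] = n(n+1)(2n+1)/24 - sum(t^3-t)/48 = 1224/24 - 24/48 = 50.5.
        z = (W - E[W]) / sqrt(Var[W]) = (11 - 18) / 7.1063 = -0.9850.
        Two-sided p = 2*Phi(z) = 0.324606.
Step 6: alpha = 0.1. fail to reject H0.

W+ = 25, W- = 11, W = min = 11, p = 0.324606, fail to reject H0.


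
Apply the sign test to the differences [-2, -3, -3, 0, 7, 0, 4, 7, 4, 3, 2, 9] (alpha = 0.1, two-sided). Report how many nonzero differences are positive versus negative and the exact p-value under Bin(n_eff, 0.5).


Step 1: Discard zero differences. Original n = 12; n_eff = number of nonzero differences = 10.
Nonzero differences (with sign): -2, -3, -3, +7, +4, +7, +4, +3, +2, +9
Step 2: Count signs: positive = 7, negative = 3.
Step 3: Under H0: P(positive) = 0.5, so the number of positives S ~ Bin(10, 0.5).
Step 4: Two-sided exact p-value = sum of Bin(10,0.5) probabilities at or below the observed probability = 0.343750.
Step 5: alpha = 0.1. fail to reject H0.

n_eff = 10, pos = 7, neg = 3, p = 0.343750, fail to reject H0.


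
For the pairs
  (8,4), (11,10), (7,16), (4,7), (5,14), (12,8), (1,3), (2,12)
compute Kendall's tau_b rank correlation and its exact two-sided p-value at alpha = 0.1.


Step 1: Enumerate the 28 unordered pairs (i,j) with i<j and classify each by sign(x_j-x_i) * sign(y_j-y_i).
  (1,2):dx=+3,dy=+6->C; (1,3):dx=-1,dy=+12->D; (1,4):dx=-4,dy=+3->D; (1,5):dx=-3,dy=+10->D
  (1,6):dx=+4,dy=+4->C; (1,7):dx=-7,dy=-1->C; (1,8):dx=-6,dy=+8->D; (2,3):dx=-4,dy=+6->D
  (2,4):dx=-7,dy=-3->C; (2,5):dx=-6,dy=+4->D; (2,6):dx=+1,dy=-2->D; (2,7):dx=-10,dy=-7->C
  (2,8):dx=-9,dy=+2->D; (3,4):dx=-3,dy=-9->C; (3,5):dx=-2,dy=-2->C; (3,6):dx=+5,dy=-8->D
  (3,7):dx=-6,dy=-13->C; (3,8):dx=-5,dy=-4->C; (4,5):dx=+1,dy=+7->C; (4,6):dx=+8,dy=+1->C
  (4,7):dx=-3,dy=-4->C; (4,8):dx=-2,dy=+5->D; (5,6):dx=+7,dy=-6->D; (5,7):dx=-4,dy=-11->C
  (5,8):dx=-3,dy=-2->C; (6,7):dx=-11,dy=-5->C; (6,8):dx=-10,dy=+4->D; (7,8):dx=+1,dy=+9->C
Step 2: C = 16, D = 12, total pairs = 28.
Step 3: tau = (C - D)/(n(n-1)/2) = (16 - 12)/28 = 0.142857.
Step 4: Exact two-sided p-value (enumerate n! = 40320 permutations of y under H0): p = 0.719544.
Step 5: alpha = 0.1. fail to reject H0.

tau_b = 0.1429 (C=16, D=12), p = 0.719544, fail to reject H0.


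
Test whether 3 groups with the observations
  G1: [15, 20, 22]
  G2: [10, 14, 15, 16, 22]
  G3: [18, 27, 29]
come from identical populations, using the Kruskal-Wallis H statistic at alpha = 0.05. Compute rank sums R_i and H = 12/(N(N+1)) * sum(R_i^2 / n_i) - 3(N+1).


Step 1: Combine all N = 11 observations and assign midranks.
sorted (value, group, rank): (10,G2,1), (14,G2,2), (15,G1,3.5), (15,G2,3.5), (16,G2,5), (18,G3,6), (20,G1,7), (22,G1,8.5), (22,G2,8.5), (27,G3,10), (29,G3,11)
Step 2: Sum ranks within each group.
R_1 = 19 (n_1 = 3)
R_2 = 20 (n_2 = 5)
R_3 = 27 (n_3 = 3)
Step 3: H = 12/(N(N+1)) * sum(R_i^2/n_i) - 3(N+1)
     = 12/(11*12) * (19^2/3 + 20^2/5 + 27^2/3) - 3*12
     = 0.090909 * 443.333 - 36
     = 4.303030.
Step 4: Ties present; correction factor C = 1 - 12/(11^3 - 11) = 0.990909. Corrected H = 4.303030 / 0.990909 = 4.342508.
Step 5: Under H0, H ~ chi^2(2); p-value = 0.114035.
Step 6: alpha = 0.05. fail to reject H0.

H = 4.3425, df = 2, p = 0.114035, fail to reject H0.


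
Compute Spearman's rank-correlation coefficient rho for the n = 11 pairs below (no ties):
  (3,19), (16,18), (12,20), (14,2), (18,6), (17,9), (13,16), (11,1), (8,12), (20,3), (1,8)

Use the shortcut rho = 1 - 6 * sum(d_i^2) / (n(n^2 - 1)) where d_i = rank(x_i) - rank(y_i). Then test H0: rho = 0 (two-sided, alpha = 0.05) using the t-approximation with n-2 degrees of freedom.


Step 1: Rank x and y separately (midranks; no ties here).
rank(x): 3->2, 16->8, 12->5, 14->7, 18->10, 17->9, 13->6, 11->4, 8->3, 20->11, 1->1
rank(y): 19->10, 18->9, 20->11, 2->2, 6->4, 9->6, 16->8, 1->1, 12->7, 3->3, 8->5
Step 2: d_i = R_x(i) - R_y(i); compute d_i^2.
  (2-10)^2=64, (8-9)^2=1, (5-11)^2=36, (7-2)^2=25, (10-4)^2=36, (9-6)^2=9, (6-8)^2=4, (4-1)^2=9, (3-7)^2=16, (11-3)^2=64, (1-5)^2=16
sum(d^2) = 280.
Step 3: rho = 1 - 6*280 / (11*(11^2 - 1)) = 1 - 1680/1320 = -0.272727.
Step 4: Under H0, t = rho * sqrt((n-2)/(1-rho^2)) = -0.8504 ~ t(9).
Step 5: Two-sided p-value from the t-distribution with 9 df = 0.417141.
Step 6: alpha = 0.05. fail to reject H0.

rho = -0.2727, p = 0.417141, fail to reject H0 at alpha = 0.05.


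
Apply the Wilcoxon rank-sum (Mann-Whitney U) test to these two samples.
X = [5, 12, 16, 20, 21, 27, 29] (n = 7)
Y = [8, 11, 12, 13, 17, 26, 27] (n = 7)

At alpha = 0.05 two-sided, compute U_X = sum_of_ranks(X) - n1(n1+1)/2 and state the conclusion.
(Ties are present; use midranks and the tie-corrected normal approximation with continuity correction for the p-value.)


Step 1: Combine and sort all 14 observations; assign midranks.
sorted (value, group): (5,X), (8,Y), (11,Y), (12,X), (12,Y), (13,Y), (16,X), (17,Y), (20,X), (21,X), (26,Y), (27,X), (27,Y), (29,X)
ranks: 5->1, 8->2, 11->3, 12->4.5, 12->4.5, 13->6, 16->7, 17->8, 20->9, 21->10, 26->11, 27->12.5, 27->12.5, 29->14
Step 2: Rank sum for X: R1 = 1 + 4.5 + 7 + 9 + 10 + 12.5 + 14 = 58.
Step 3: U_X = R1 - n1(n1+1)/2 = 58 - 7*8/2 = 58 - 28 = 30.
       U_Y = n1*n2 - U_X = 49 - 30 = 19.
Step 4: Ties are present, so use the tie-corrected normal approximation (with continuity correction) for the p-value.
Step 5: p-value = 0.521987; compare to alpha = 0.05. fail to reject H0.

U_X = 30, p = 0.521987, fail to reject H0 at alpha = 0.05.


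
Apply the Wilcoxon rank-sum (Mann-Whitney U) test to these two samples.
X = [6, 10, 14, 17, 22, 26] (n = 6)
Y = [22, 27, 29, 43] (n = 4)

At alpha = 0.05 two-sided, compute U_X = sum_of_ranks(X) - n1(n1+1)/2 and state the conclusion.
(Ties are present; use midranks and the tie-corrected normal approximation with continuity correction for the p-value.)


Step 1: Combine and sort all 10 observations; assign midranks.
sorted (value, group): (6,X), (10,X), (14,X), (17,X), (22,X), (22,Y), (26,X), (27,Y), (29,Y), (43,Y)
ranks: 6->1, 10->2, 14->3, 17->4, 22->5.5, 22->5.5, 26->7, 27->8, 29->9, 43->10
Step 2: Rank sum for X: R1 = 1 + 2 + 3 + 4 + 5.5 + 7 = 22.5.
Step 3: U_X = R1 - n1(n1+1)/2 = 22.5 - 6*7/2 = 22.5 - 21 = 1.5.
       U_Y = n1*n2 - U_X = 24 - 1.5 = 22.5.
Step 4: Ties are present, so use the tie-corrected normal approximation (with continuity correction) for the p-value.
Step 5: p-value = 0.032476; compare to alpha = 0.05. reject H0.

U_X = 1.5, p = 0.032476, reject H0 at alpha = 0.05.


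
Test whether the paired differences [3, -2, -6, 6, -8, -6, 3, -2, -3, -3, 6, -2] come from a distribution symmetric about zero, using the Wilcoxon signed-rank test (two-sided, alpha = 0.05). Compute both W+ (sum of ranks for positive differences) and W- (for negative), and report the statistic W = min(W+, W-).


Step 1: Drop any zero differences (none here) and take |d_i|.
|d| = [3, 2, 6, 6, 8, 6, 3, 2, 3, 3, 6, 2]
Step 2: Midrank |d_i| (ties get averaged ranks).
ranks: |3|->5.5, |2|->2, |6|->9.5, |6|->9.5, |8|->12, |6|->9.5, |3|->5.5, |2|->2, |3|->5.5, |3|->5.5, |6|->9.5, |2|->2
Step 3: Attach original signs; sum ranks with positive sign and with negative sign.
W+ = 5.5 + 9.5 + 5.5 + 9.5 = 30
W- = 2 + 9.5 + 12 + 9.5 + 2 + 5.5 + 5.5 + 2 = 48
(Check: W+ + W- = 78 should equal n(n+1)/2 = 78.)
Step 4: Test statistic W = min(W+, W-) = 30.
Step 5: Ties in |d|, so use the tie-corrected normal approximation.
        E[W] = n(n+1)/4 = 12*13/4 = 39.
        Tie groups: |d|=2 (t=3), |d|=3 (t=4), |d|=6 (t=4); sum(t^3 - t) = 144.
        Var[W] = n(n+1)(2n+1)/24 - sum(t^3-t)/48 = 3900/24 - 144/48 = 159.5.
        z = (W - E[W]) / sqrt(Var[W]) = (30 - 39) / 12.6293 = -0.7126.
        Two-sided p = 2*Phi(z) = 0.476077.
Step 6: alpha = 0.05. fail to reject H0.

W+ = 30, W- = 48, W = min = 30, p = 0.476077, fail to reject H0.


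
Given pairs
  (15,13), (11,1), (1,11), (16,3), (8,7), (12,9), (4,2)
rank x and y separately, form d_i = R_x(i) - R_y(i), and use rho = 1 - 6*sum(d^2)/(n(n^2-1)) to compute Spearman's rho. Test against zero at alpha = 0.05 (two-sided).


Step 1: Rank x and y separately (midranks; no ties here).
rank(x): 15->6, 11->4, 1->1, 16->7, 8->3, 12->5, 4->2
rank(y): 13->7, 1->1, 11->6, 3->3, 7->4, 9->5, 2->2
Step 2: d_i = R_x(i) - R_y(i); compute d_i^2.
  (6-7)^2=1, (4-1)^2=9, (1-6)^2=25, (7-3)^2=16, (3-4)^2=1, (5-5)^2=0, (2-2)^2=0
sum(d^2) = 52.
Step 3: rho = 1 - 6*52 / (7*(7^2 - 1)) = 1 - 312/336 = 0.071429.
Step 4: Under H0, t = rho * sqrt((n-2)/(1-rho^2)) = 0.1601 ~ t(5).
Step 5: Two-sided p-value from the t-distribution with 5 df = 0.879048.
Step 6: alpha = 0.05. fail to reject H0.

rho = 0.0714, p = 0.879048, fail to reject H0 at alpha = 0.05.


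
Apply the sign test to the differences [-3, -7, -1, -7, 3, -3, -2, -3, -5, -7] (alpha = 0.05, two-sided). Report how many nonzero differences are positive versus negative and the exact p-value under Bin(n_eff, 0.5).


Step 1: Discard zero differences. Original n = 10; n_eff = number of nonzero differences = 10.
Nonzero differences (with sign): -3, -7, -1, -7, +3, -3, -2, -3, -5, -7
Step 2: Count signs: positive = 1, negative = 9.
Step 3: Under H0: P(positive) = 0.5, so the number of positives S ~ Bin(10, 0.5).
Step 4: Two-sided exact p-value = sum of Bin(10,0.5) probabilities at or below the observed probability = 0.021484.
Step 5: alpha = 0.05. reject H0.

n_eff = 10, pos = 1, neg = 9, p = 0.021484, reject H0.


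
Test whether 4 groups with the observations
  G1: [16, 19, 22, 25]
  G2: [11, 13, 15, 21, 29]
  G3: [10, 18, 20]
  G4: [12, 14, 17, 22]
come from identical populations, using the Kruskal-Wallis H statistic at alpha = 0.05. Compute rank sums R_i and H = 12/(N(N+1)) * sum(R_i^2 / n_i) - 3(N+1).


Step 1: Combine all N = 16 observations and assign midranks.
sorted (value, group, rank): (10,G3,1), (11,G2,2), (12,G4,3), (13,G2,4), (14,G4,5), (15,G2,6), (16,G1,7), (17,G4,8), (18,G3,9), (19,G1,10), (20,G3,11), (21,G2,12), (22,G1,13.5), (22,G4,13.5), (25,G1,15), (29,G2,16)
Step 2: Sum ranks within each group.
R_1 = 45.5 (n_1 = 4)
R_2 = 40 (n_2 = 5)
R_3 = 21 (n_3 = 3)
R_4 = 29.5 (n_4 = 4)
Step 3: H = 12/(N(N+1)) * sum(R_i^2/n_i) - 3(N+1)
     = 12/(16*17) * (45.5^2/4 + 40^2/5 + 21^2/3 + 29.5^2/4) - 3*17
     = 0.044118 * 1202.12 - 51
     = 2.034926.
Step 4: Ties present; correction factor C = 1 - 6/(16^3 - 16) = 0.998529. Corrected H = 2.034926 / 0.998529 = 2.037923.
Step 5: Under H0, H ~ chi^2(3); p-value = 0.564573.
Step 6: alpha = 0.05. fail to reject H0.

H = 2.0379, df = 3, p = 0.564573, fail to reject H0.


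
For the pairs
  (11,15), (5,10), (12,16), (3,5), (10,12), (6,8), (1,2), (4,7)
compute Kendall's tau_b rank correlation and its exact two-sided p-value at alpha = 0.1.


Step 1: Enumerate the 28 unordered pairs (i,j) with i<j and classify each by sign(x_j-x_i) * sign(y_j-y_i).
  (1,2):dx=-6,dy=-5->C; (1,3):dx=+1,dy=+1->C; (1,4):dx=-8,dy=-10->C; (1,5):dx=-1,dy=-3->C
  (1,6):dx=-5,dy=-7->C; (1,7):dx=-10,dy=-13->C; (1,8):dx=-7,dy=-8->C; (2,3):dx=+7,dy=+6->C
  (2,4):dx=-2,dy=-5->C; (2,5):dx=+5,dy=+2->C; (2,6):dx=+1,dy=-2->D; (2,7):dx=-4,dy=-8->C
  (2,8):dx=-1,dy=-3->C; (3,4):dx=-9,dy=-11->C; (3,5):dx=-2,dy=-4->C; (3,6):dx=-6,dy=-8->C
  (3,7):dx=-11,dy=-14->C; (3,8):dx=-8,dy=-9->C; (4,5):dx=+7,dy=+7->C; (4,6):dx=+3,dy=+3->C
  (4,7):dx=-2,dy=-3->C; (4,8):dx=+1,dy=+2->C; (5,6):dx=-4,dy=-4->C; (5,7):dx=-9,dy=-10->C
  (5,8):dx=-6,dy=-5->C; (6,7):dx=-5,dy=-6->C; (6,8):dx=-2,dy=-1->C; (7,8):dx=+3,dy=+5->C
Step 2: C = 27, D = 1, total pairs = 28.
Step 3: tau = (C - D)/(n(n-1)/2) = (27 - 1)/28 = 0.928571.
Step 4: Exact two-sided p-value (enumerate n! = 40320 permutations of y under H0): p = 0.000397.
Step 5: alpha = 0.1. reject H0.

tau_b = 0.9286 (C=27, D=1), p = 0.000397, reject H0.


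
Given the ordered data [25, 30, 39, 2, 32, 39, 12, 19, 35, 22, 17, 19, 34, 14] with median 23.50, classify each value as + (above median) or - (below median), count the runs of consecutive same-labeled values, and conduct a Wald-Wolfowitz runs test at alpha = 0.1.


Step 1: Compute median = 23.50; label A = above, B = below.
Labels in order: AAABAABBABBBAB  (n_A = 7, n_B = 7)
Step 2: Count runs R = 8.
Step 3: Under H0 (random ordering), E[R] = 2*n_A*n_B/(n_A+n_B) + 1 = 2*7*7/14 + 1 = 8.0000.
        Var[R] = 2*n_A*n_B*(2*n_A*n_B - n_A - n_B) / ((n_A+n_B)^2 * (n_A+n_B-1)) = 8232/2548 = 3.2308.
        SD[R] = 1.7974.
Step 4: R = E[R], so z = 0 with no continuity correction.
Step 5: Two-sided p-value via normal approximation = 2*(1 - Phi(|z|)) = 1.000000.
Step 6: alpha = 0.1. fail to reject H0.

R = 8, z = 0.0000, p = 1.000000, fail to reject H0.


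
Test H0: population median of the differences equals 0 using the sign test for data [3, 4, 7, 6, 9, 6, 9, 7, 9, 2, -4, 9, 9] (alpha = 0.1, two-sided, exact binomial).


Step 1: Discard zero differences. Original n = 13; n_eff = number of nonzero differences = 13.
Nonzero differences (with sign): +3, +4, +7, +6, +9, +6, +9, +7, +9, +2, -4, +9, +9
Step 2: Count signs: positive = 12, negative = 1.
Step 3: Under H0: P(positive) = 0.5, so the number of positives S ~ Bin(13, 0.5).
Step 4: Two-sided exact p-value = sum of Bin(13,0.5) probabilities at or below the observed probability = 0.003418.
Step 5: alpha = 0.1. reject H0.

n_eff = 13, pos = 12, neg = 1, p = 0.003418, reject H0.


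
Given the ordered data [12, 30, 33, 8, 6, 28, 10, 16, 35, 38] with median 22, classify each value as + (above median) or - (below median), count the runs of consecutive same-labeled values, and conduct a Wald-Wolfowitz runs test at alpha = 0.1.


Step 1: Compute median = 22; label A = above, B = below.
Labels in order: BAABBABBAA  (n_A = 5, n_B = 5)
Step 2: Count runs R = 6.
Step 3: Under H0 (random ordering), E[R] = 2*n_A*n_B/(n_A+n_B) + 1 = 2*5*5/10 + 1 = 6.0000.
        Var[R] = 2*n_A*n_B*(2*n_A*n_B - n_A - n_B) / ((n_A+n_B)^2 * (n_A+n_B-1)) = 2000/900 = 2.2222.
        SD[R] = 1.4907.
Step 4: R = E[R], so z = 0 with no continuity correction.
Step 5: Two-sided p-value via normal approximation = 2*(1 - Phi(|z|)) = 1.000000.
Step 6: alpha = 0.1. fail to reject H0.

R = 6, z = 0.0000, p = 1.000000, fail to reject H0.


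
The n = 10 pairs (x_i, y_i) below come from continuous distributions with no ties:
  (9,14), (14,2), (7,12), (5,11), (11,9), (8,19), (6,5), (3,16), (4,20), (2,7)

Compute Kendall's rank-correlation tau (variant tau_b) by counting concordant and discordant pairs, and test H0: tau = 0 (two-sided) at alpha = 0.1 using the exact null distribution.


Step 1: Enumerate the 45 unordered pairs (i,j) with i<j and classify each by sign(x_j-x_i) * sign(y_j-y_i).
  (1,2):dx=+5,dy=-12->D; (1,3):dx=-2,dy=-2->C; (1,4):dx=-4,dy=-3->C; (1,5):dx=+2,dy=-5->D
  (1,6):dx=-1,dy=+5->D; (1,7):dx=-3,dy=-9->C; (1,8):dx=-6,dy=+2->D; (1,9):dx=-5,dy=+6->D
  (1,10):dx=-7,dy=-7->C; (2,3):dx=-7,dy=+10->D; (2,4):dx=-9,dy=+9->D; (2,5):dx=-3,dy=+7->D
  (2,6):dx=-6,dy=+17->D; (2,7):dx=-8,dy=+3->D; (2,8):dx=-11,dy=+14->D; (2,9):dx=-10,dy=+18->D
  (2,10):dx=-12,dy=+5->D; (3,4):dx=-2,dy=-1->C; (3,5):dx=+4,dy=-3->D; (3,6):dx=+1,dy=+7->C
  (3,7):dx=-1,dy=-7->C; (3,8):dx=-4,dy=+4->D; (3,9):dx=-3,dy=+8->D; (3,10):dx=-5,dy=-5->C
  (4,5):dx=+6,dy=-2->D; (4,6):dx=+3,dy=+8->C; (4,7):dx=+1,dy=-6->D; (4,8):dx=-2,dy=+5->D
  (4,9):dx=-1,dy=+9->D; (4,10):dx=-3,dy=-4->C; (5,6):dx=-3,dy=+10->D; (5,7):dx=-5,dy=-4->C
  (5,8):dx=-8,dy=+7->D; (5,9):dx=-7,dy=+11->D; (5,10):dx=-9,dy=-2->C; (6,7):dx=-2,dy=-14->C
  (6,8):dx=-5,dy=-3->C; (6,9):dx=-4,dy=+1->D; (6,10):dx=-6,dy=-12->C; (7,8):dx=-3,dy=+11->D
  (7,9):dx=-2,dy=+15->D; (7,10):dx=-4,dy=+2->D; (8,9):dx=+1,dy=+4->C; (8,10):dx=-1,dy=-9->C
  (9,10):dx=-2,dy=-13->C
Step 2: C = 18, D = 27, total pairs = 45.
Step 3: tau = (C - D)/(n(n-1)/2) = (18 - 27)/45 = -0.200000.
Step 4: Exact two-sided p-value (enumerate n! = 3628800 permutations of y under H0): p = 0.484313.
Step 5: alpha = 0.1. fail to reject H0.

tau_b = -0.2000 (C=18, D=27), p = 0.484313, fail to reject H0.


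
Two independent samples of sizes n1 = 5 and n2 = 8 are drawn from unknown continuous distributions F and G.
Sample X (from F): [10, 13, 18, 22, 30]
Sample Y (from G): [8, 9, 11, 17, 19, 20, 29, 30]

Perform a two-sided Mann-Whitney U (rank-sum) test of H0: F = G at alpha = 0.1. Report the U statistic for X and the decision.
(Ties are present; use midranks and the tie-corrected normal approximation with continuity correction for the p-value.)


Step 1: Combine and sort all 13 observations; assign midranks.
sorted (value, group): (8,Y), (9,Y), (10,X), (11,Y), (13,X), (17,Y), (18,X), (19,Y), (20,Y), (22,X), (29,Y), (30,X), (30,Y)
ranks: 8->1, 9->2, 10->3, 11->4, 13->5, 17->6, 18->7, 19->8, 20->9, 22->10, 29->11, 30->12.5, 30->12.5
Step 2: Rank sum for X: R1 = 3 + 5 + 7 + 10 + 12.5 = 37.5.
Step 3: U_X = R1 - n1(n1+1)/2 = 37.5 - 5*6/2 = 37.5 - 15 = 22.5.
       U_Y = n1*n2 - U_X = 40 - 22.5 = 17.5.
Step 4: Ties are present, so use the tie-corrected normal approximation (with continuity correction) for the p-value.
Step 5: p-value = 0.769390; compare to alpha = 0.1. fail to reject H0.

U_X = 22.5, p = 0.769390, fail to reject H0 at alpha = 0.1.


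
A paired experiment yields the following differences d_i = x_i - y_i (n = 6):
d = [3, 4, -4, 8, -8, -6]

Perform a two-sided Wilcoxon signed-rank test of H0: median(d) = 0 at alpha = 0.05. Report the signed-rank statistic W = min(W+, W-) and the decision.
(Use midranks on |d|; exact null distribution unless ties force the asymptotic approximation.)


Step 1: Drop any zero differences (none here) and take |d_i|.
|d| = [3, 4, 4, 8, 8, 6]
Step 2: Midrank |d_i| (ties get averaged ranks).
ranks: |3|->1, |4|->2.5, |4|->2.5, |8|->5.5, |8|->5.5, |6|->4
Step 3: Attach original signs; sum ranks with positive sign and with negative sign.
W+ = 1 + 2.5 + 5.5 = 9
W- = 2.5 + 5.5 + 4 = 12
(Check: W+ + W- = 21 should equal n(n+1)/2 = 21.)
Step 4: Test statistic W = min(W+, W-) = 9.
Step 5: Ties in |d|, so use the tie-corrected normal approximation.
        E[W] = n(n+1)/4 = 6*7/4 = 10.5.
        Tie groups: |d|=4 (t=2), |d|=8 (t=2); sum(t^3 - t) = 12.
        Var[W] = n(n+1)(2n+1)/24 - sum(t^3-t)/48 = 546/24 - 12/48 = 22.5.
        z = (W - E[W]) / sqrt(Var[W]) = (9 - 10.5) / 4.7434 = -0.3162.
        Two-sided p = 2*Phi(z) = 0.751830.
Step 6: alpha = 0.05. fail to reject H0.

W+ = 9, W- = 12, W = min = 9, p = 0.751830, fail to reject H0.


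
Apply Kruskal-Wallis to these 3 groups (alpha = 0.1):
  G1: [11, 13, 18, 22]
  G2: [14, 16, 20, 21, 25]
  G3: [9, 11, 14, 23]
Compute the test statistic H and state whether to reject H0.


Step 1: Combine all N = 13 observations and assign midranks.
sorted (value, group, rank): (9,G3,1), (11,G1,2.5), (11,G3,2.5), (13,G1,4), (14,G2,5.5), (14,G3,5.5), (16,G2,7), (18,G1,8), (20,G2,9), (21,G2,10), (22,G1,11), (23,G3,12), (25,G2,13)
Step 2: Sum ranks within each group.
R_1 = 25.5 (n_1 = 4)
R_2 = 44.5 (n_2 = 5)
R_3 = 21 (n_3 = 4)
Step 3: H = 12/(N(N+1)) * sum(R_i^2/n_i) - 3(N+1)
     = 12/(13*14) * (25.5^2/4 + 44.5^2/5 + 21^2/4) - 3*14
     = 0.065934 * 668.862 - 42
     = 2.100824.
Step 4: Ties present; correction factor C = 1 - 12/(13^3 - 13) = 0.994505. Corrected H = 2.100824 / 0.994505 = 2.112431.
Step 5: Under H0, H ~ chi^2(2); p-value = 0.347769.
Step 6: alpha = 0.1. fail to reject H0.

H = 2.1124, df = 2, p = 0.347769, fail to reject H0.
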